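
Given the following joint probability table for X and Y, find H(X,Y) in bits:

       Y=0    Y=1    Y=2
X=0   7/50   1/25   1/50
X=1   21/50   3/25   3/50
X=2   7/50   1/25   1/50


H(X,Y) = -Σ p(x,y) log₂ p(x,y)
  p(0,0)=7/50: -0.1400 × log₂(0.1400) = 0.3971
  p(0,1)=1/25: -0.0400 × log₂(0.0400) = 0.1858
  p(0,2)=1/50: -0.0200 × log₂(0.0200) = 0.1129
  p(1,0)=21/50: -0.4200 × log₂(0.4200) = 0.5256
  p(1,1)=3/25: -0.1200 × log₂(0.1200) = 0.3671
  p(1,2)=3/50: -0.0600 × log₂(0.0600) = 0.2435
  p(2,0)=7/50: -0.1400 × log₂(0.1400) = 0.3971
  p(2,1)=1/25: -0.0400 × log₂(0.0400) = 0.1858
  p(2,2)=1/50: -0.0200 × log₂(0.0200) = 0.1129
H(X,Y) = 2.5277 bits


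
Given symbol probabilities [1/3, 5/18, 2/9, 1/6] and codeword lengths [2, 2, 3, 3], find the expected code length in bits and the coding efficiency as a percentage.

Average length L = Σ p_i × l_i = 2.3889 bits
Entropy H = 1.9547 bits
Efficiency η = H/L × 100% = 81.82%


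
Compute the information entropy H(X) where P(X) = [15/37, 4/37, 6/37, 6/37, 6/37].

H(X) = -Σ p(x) log₂ p(x)
  -15/37 × log₂(15/37) = 0.5281
  -4/37 × log₂(4/37) = 0.3470
  -6/37 × log₂(6/37) = 0.4256
  -6/37 × log₂(6/37) = 0.4256
  -6/37 × log₂(6/37) = 0.4256
H(X) = 2.1518 bits


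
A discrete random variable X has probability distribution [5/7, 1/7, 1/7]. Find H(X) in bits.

H(X) = -Σ p(x) log₂ p(x)
  -5/7 × log₂(5/7) = 0.3467
  -1/7 × log₂(1/7) = 0.4011
  -1/7 × log₂(1/7) = 0.4011
H(X) = 1.1488 bits


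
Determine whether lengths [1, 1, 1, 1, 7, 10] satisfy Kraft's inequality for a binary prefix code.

Kraft inequality: Σ 2^(-l_i) ≤ 1 for prefix-free code
Calculating: 2^(-1) + 2^(-1) + 2^(-1) + 2^(-1) + 2^(-7) + 2^(-10)
= 0.5 + 0.5 + 0.5 + 0.5 + 0.0078125 + 0.0009765625
= 2.0088
Since 2.0088 > 1, prefix-free code does not exist


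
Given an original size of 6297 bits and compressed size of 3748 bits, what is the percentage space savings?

Space savings = (1 - Compressed/Original) × 100%
= (1 - 3748/6297) × 100%
= 40.48%


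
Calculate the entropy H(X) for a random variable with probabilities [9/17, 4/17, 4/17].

H(X) = -Σ p(x) log₂ p(x)
  -9/17 × log₂(9/17) = 0.4858
  -4/17 × log₂(4/17) = 0.4912
  -4/17 × log₂(4/17) = 0.4912
H(X) = 1.4681 bits


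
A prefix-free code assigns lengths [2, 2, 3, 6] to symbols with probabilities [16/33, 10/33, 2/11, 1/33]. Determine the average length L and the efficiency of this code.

Average length L = Σ p_i × l_i = 2.3030 bits
Entropy H = 1.6284 bits
Efficiency η = H/L × 100% = 70.71%


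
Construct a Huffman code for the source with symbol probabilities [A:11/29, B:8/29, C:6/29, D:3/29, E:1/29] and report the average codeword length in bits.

Huffman tree construction:
Combine smallest probabilities repeatedly
Resulting codes:
  A: 0 (length 1)
  B: 10 (length 2)
  C: 111 (length 3)
  D: 1101 (length 4)
  E: 1100 (length 4)
Average length = Σ p(s) × length(s) = 2.1034 bits


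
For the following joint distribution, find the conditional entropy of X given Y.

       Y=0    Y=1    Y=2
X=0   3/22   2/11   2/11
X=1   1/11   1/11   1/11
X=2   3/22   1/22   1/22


H(X|Y) = Σ_y p(y) H(X|Y=y)
  p(Y=0) = 4/11, H(X|Y=0) = 1.5613
  p(Y=1) = 7/22, H(X|Y=1) = 1.3788
  p(Y=2) = 7/22, H(X|Y=2) = 1.3788
H(X|Y) = 0.3636×1.5613 + 0.3182×1.3788 + 0.3182×1.3788 = 1.4451 bits


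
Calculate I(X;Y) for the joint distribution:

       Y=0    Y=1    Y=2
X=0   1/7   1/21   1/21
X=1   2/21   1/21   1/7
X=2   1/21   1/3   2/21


H(X) = 1.5190, H(Y) = 1.5567, H(X,Y) = 2.8132
I(X;Y) = H(X) + H(Y) - H(X,Y) = 0.2625 bits


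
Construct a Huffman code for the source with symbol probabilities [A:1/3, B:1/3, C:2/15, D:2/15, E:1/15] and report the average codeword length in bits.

Huffman tree construction:
Combine smallest probabilities repeatedly
Resulting codes:
  A: 10 (length 2)
  B: 11 (length 2)
  C: 011 (length 3)
  D: 00 (length 2)
  E: 010 (length 3)
Average length = Σ p(s) × length(s) = 2.2000 bits


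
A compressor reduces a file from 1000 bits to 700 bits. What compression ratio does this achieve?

Compression ratio = Original / Compressed
= 1000 / 700 = 1.43:1


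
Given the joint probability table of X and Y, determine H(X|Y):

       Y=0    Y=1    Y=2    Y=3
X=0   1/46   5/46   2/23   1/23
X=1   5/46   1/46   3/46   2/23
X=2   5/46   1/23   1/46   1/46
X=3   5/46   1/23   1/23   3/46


H(X|Y) = Σ_y p(y) H(X|Y=y)
  p(Y=0) = 8/23, H(X|Y=0) = 1.8232
  p(Y=1) = 5/23, H(X|Y=1) = 1.7610
  p(Y=2) = 5/23, H(X|Y=2) = 1.8464
  p(Y=3) = 5/23, H(X|Y=3) = 1.8464
H(X|Y) = 0.3478×1.8232 + 0.2174×1.7610 + 0.2174×1.8464 + 0.2174×1.8464 = 1.8198 bits


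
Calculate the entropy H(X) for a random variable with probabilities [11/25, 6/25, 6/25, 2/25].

H(X) = -Σ p(x) log₂ p(x)
  -11/25 × log₂(11/25) = 0.5211
  -6/25 × log₂(6/25) = 0.4941
  -6/25 × log₂(6/25) = 0.4941
  -2/25 × log₂(2/25) = 0.2915
H(X) = 1.8009 bits


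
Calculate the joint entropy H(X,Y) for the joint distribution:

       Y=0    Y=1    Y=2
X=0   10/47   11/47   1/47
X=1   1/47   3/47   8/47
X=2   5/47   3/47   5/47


H(X,Y) = -Σ p(x,y) log₂ p(x,y)
  p(0,0)=10/47: -0.2128 × log₂(0.2128) = 0.4750
  p(0,1)=11/47: -0.2340 × log₂(0.2340) = 0.4904
  p(0,2)=1/47: -0.0213 × log₂(0.0213) = 0.1182
  p(1,0)=1/47: -0.0213 × log₂(0.0213) = 0.1182
  p(1,1)=3/47: -0.0638 × log₂(0.0638) = 0.2534
  p(1,2)=8/47: -0.1702 × log₂(0.1702) = 0.4348
  p(2,0)=5/47: -0.1064 × log₂(0.1064) = 0.3439
  p(2,1)=3/47: -0.0638 × log₂(0.0638) = 0.2534
  p(2,2)=5/47: -0.1064 × log₂(0.1064) = 0.3439
H(X,Y) = 2.8311 bits


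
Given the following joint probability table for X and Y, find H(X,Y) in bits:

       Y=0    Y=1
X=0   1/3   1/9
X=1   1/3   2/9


H(X,Y) = -Σ p(x,y) log₂ p(x,y)
  p(0,0)=1/3: -0.3333 × log₂(0.3333) = 0.5283
  p(0,1)=1/9: -0.1111 × log₂(0.1111) = 0.3522
  p(1,0)=1/3: -0.3333 × log₂(0.3333) = 0.5283
  p(1,1)=2/9: -0.2222 × log₂(0.2222) = 0.4822
H(X,Y) = 1.8911 bits


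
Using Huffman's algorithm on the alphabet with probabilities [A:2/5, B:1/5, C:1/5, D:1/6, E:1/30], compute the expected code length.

Huffman tree construction:
Combine smallest probabilities repeatedly
Resulting codes:
  A: 11 (length 2)
  B: 00 (length 2)
  C: 01 (length 2)
  D: 101 (length 3)
  E: 100 (length 3)
Average length = Σ p(s) × length(s) = 2.2000 bits


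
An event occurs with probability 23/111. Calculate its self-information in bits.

Information content I(x) = -log₂(p(x))
I = -log₂(23/111) = -log₂(0.2072)
I = 2.2709 bits


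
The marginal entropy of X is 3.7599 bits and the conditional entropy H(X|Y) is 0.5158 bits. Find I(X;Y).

I(X;Y) = H(X) - H(X|Y)
I(X;Y) = 3.7599 - 0.5158 = 3.2441 bits


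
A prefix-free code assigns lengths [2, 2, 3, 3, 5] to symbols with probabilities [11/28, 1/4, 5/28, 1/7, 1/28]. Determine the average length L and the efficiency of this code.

Average length L = Σ p_i × l_i = 2.4286 bits
Entropy H = 2.0461 bits
Efficiency η = H/L × 100% = 84.25%


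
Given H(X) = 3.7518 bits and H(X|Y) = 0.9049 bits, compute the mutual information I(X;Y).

I(X;Y) = H(X) - H(X|Y)
I(X;Y) = 3.7518 - 0.9049 = 2.8469 bits


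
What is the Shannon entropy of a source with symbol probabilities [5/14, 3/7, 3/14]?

H(X) = -Σ p(x) log₂ p(x)
  -5/14 × log₂(5/14) = 0.5305
  -3/7 × log₂(3/7) = 0.5239
  -3/14 × log₂(3/14) = 0.4762
H(X) = 1.5306 bits


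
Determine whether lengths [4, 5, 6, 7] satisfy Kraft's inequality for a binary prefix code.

Kraft inequality: Σ 2^(-l_i) ≤ 1 for prefix-free code
Calculating: 2^(-4) + 2^(-5) + 2^(-6) + 2^(-7)
= 0.0625 + 0.03125 + 0.015625 + 0.0078125
= 0.1172
Since 0.1172 ≤ 1, prefix-free code exists


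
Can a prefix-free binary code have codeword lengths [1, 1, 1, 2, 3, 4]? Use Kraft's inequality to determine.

Kraft inequality: Σ 2^(-l_i) ≤ 1 for prefix-free code
Calculating: 2^(-1) + 2^(-1) + 2^(-1) + 2^(-2) + 2^(-3) + 2^(-4)
= 0.5 + 0.5 + 0.5 + 0.25 + 0.125 + 0.0625
= 1.9375
Since 1.9375 > 1, prefix-free code does not exist


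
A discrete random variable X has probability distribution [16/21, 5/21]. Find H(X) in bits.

H(X) = -Σ p(x) log₂ p(x)
  -16/21 × log₂(16/21) = 0.2989
  -5/21 × log₂(5/21) = 0.4929
H(X) = 0.7919 bits


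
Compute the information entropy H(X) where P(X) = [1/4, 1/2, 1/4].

H(X) = -Σ p(x) log₂ p(x)
  -1/4 × log₂(1/4) = 0.5000
  -1/2 × log₂(1/2) = 0.5000
  -1/4 × log₂(1/4) = 0.5000
H(X) = 1.5000 bits


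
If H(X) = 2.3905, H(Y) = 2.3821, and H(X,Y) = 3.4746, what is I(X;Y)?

I(X;Y) = H(X) + H(Y) - H(X,Y)
I(X;Y) = 2.3905 + 2.3821 - 3.4746 = 1.298 bits


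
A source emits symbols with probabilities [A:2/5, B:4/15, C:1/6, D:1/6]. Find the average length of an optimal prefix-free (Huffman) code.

Huffman tree construction:
Combine smallest probabilities repeatedly
Resulting codes:
  A: 0 (length 1)
  B: 10 (length 2)
  C: 110 (length 3)
  D: 111 (length 3)
Average length = Σ p(s) × length(s) = 1.9333 bits


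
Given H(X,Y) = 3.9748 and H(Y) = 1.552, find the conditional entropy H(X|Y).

Chain rule: H(X,Y) = H(X|Y) + H(Y)
H(X|Y) = H(X,Y) - H(Y) = 3.9748 - 1.552 = 2.4228 bits


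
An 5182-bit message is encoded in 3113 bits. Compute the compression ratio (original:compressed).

Compression ratio = Original / Compressed
= 5182 / 3113 = 1.66:1


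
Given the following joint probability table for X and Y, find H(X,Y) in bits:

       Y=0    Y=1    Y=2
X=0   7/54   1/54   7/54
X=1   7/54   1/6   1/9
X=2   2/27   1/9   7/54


H(X,Y) = -Σ p(x,y) log₂ p(x,y)
  p(0,0)=7/54: -0.1296 × log₂(0.1296) = 0.3821
  p(0,1)=1/54: -0.0185 × log₂(0.0185) = 0.1066
  p(0,2)=7/54: -0.1296 × log₂(0.1296) = 0.3821
  p(1,0)=7/54: -0.1296 × log₂(0.1296) = 0.3821
  p(1,1)=1/6: -0.1667 × log₂(0.1667) = 0.4308
  p(1,2)=1/9: -0.1111 × log₂(0.1111) = 0.3522
  p(2,0)=2/27: -0.0741 × log₂(0.0741) = 0.2781
  p(2,1)=1/9: -0.1111 × log₂(0.1111) = 0.3522
  p(2,2)=7/54: -0.1296 × log₂(0.1296) = 0.3821
H(X,Y) = 3.0483 bits


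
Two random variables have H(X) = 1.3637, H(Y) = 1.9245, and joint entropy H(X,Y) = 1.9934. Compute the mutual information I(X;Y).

I(X;Y) = H(X) + H(Y) - H(X,Y)
I(X;Y) = 1.3637 + 1.9245 - 1.9934 = 1.2948 bits


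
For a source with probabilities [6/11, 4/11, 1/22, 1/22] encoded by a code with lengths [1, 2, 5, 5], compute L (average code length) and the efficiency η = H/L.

Average length L = Σ p_i × l_i = 1.7273 bits
Entropy H = 1.4131 bits
Efficiency η = H/L × 100% = 81.81%


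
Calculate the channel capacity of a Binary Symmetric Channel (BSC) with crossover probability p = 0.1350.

For BSC with error probability p:
C = 1 - H(p) where H(p) is binary entropy
H(0.1350) = -0.1350 × log₂(0.1350) - 0.8650 × log₂(0.8650)
H(p) = 0.5710
C = 1 - 0.5710 = 0.4290 bits/use


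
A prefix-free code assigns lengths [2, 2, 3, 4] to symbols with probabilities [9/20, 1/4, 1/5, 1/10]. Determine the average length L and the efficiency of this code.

Average length L = Σ p_i × l_i = 2.4000 bits
Entropy H = 1.8150 bits
Efficiency η = H/L × 100% = 75.62%


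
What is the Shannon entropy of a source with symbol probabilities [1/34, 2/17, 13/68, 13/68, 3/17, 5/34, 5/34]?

H(X) = -Σ p(x) log₂ p(x)
  -1/34 × log₂(1/34) = 0.1496
  -2/17 × log₂(2/17) = 0.3632
  -13/68 × log₂(13/68) = 0.4563
  -13/68 × log₂(13/68) = 0.4563
  -3/17 × log₂(3/17) = 0.4416
  -5/34 × log₂(5/34) = 0.4067
  -5/34 × log₂(5/34) = 0.4067
H(X) = 2.6806 bits


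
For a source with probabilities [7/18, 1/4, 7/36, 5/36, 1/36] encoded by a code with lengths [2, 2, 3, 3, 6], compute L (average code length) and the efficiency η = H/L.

Average length L = Σ p_i × l_i = 2.4444 bits
Entropy H = 2.0284 bits
Efficiency η = H/L × 100% = 82.98%


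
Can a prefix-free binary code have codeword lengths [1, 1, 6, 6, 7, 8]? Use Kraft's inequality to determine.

Kraft inequality: Σ 2^(-l_i) ≤ 1 for prefix-free code
Calculating: 2^(-1) + 2^(-1) + 2^(-6) + 2^(-6) + 2^(-7) + 2^(-8)
= 0.5 + 0.5 + 0.015625 + 0.015625 + 0.0078125 + 0.00390625
= 1.0430
Since 1.0430 > 1, prefix-free code does not exist


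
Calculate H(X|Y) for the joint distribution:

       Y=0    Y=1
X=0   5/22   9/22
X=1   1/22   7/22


H(X|Y) = Σ_y p(y) H(X|Y=y)
  p(Y=0) = 3/11, H(X|Y=0) = 0.6500
  p(Y=1) = 8/11, H(X|Y=1) = 0.9887
H(X|Y) = 0.2727×0.6500 + 0.7273×0.9887 = 0.8963 bits


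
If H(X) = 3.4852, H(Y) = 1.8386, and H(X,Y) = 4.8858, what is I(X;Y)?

I(X;Y) = H(X) + H(Y) - H(X,Y)
I(X;Y) = 3.4852 + 1.8386 - 4.8858 = 0.438 bits


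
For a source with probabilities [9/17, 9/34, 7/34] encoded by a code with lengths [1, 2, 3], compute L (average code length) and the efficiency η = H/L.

Average length L = Σ p_i × l_i = 1.6765 bits
Entropy H = 1.4628 bits
Efficiency η = H/L × 100% = 87.25%


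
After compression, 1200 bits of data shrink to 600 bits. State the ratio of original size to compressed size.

Compression ratio = Original / Compressed
= 1200 / 600 = 2.00:1


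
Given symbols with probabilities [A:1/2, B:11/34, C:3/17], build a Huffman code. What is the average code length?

Huffman tree construction:
Combine smallest probabilities repeatedly
Resulting codes:
  A: 0 (length 1)
  B: 11 (length 2)
  C: 10 (length 2)
Average length = Σ p(s) × length(s) = 1.5000 bits


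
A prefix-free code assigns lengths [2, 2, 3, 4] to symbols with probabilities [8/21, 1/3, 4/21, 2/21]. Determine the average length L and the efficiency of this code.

Average length L = Σ p_i × l_i = 2.3810 bits
Entropy H = 1.8375 bits
Efficiency η = H/L × 100% = 77.17%


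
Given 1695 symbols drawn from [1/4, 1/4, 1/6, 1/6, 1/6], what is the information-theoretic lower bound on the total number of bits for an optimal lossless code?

Entropy H = 2.2925 bits/symbol
Minimum bits = H × n = 2.2925 × 1695
= 3885.76 bits


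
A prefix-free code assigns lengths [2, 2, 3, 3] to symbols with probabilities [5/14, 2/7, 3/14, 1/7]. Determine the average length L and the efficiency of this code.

Average length L = Σ p_i × l_i = 2.3571 bits
Entropy H = 1.9242 bits
Efficiency η = H/L × 100% = 81.63%


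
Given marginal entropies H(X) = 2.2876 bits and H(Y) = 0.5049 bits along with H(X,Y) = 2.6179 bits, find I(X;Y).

I(X;Y) = H(X) + H(Y) - H(X,Y)
I(X;Y) = 2.2876 + 0.5049 - 2.6179 = 0.1746 bits


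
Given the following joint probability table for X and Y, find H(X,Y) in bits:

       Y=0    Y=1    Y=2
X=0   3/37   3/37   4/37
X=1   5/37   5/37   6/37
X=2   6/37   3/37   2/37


H(X,Y) = -Σ p(x,y) log₂ p(x,y)
  p(0,0)=3/37: -0.0811 × log₂(0.0811) = 0.2939
  p(0,1)=3/37: -0.0811 × log₂(0.0811) = 0.2939
  p(0,2)=4/37: -0.1081 × log₂(0.1081) = 0.3470
  p(1,0)=5/37: -0.1351 × log₂(0.1351) = 0.3902
  p(1,1)=5/37: -0.1351 × log₂(0.1351) = 0.3902
  p(1,2)=6/37: -0.1622 × log₂(0.1622) = 0.4256
  p(2,0)=6/37: -0.1622 × log₂(0.1622) = 0.4256
  p(2,1)=3/37: -0.0811 × log₂(0.0811) = 0.2939
  p(2,2)=2/37: -0.0541 × log₂(0.0541) = 0.2275
H(X,Y) = 3.0877 bits


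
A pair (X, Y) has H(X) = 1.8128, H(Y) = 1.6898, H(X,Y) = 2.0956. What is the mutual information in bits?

I(X;Y) = H(X) + H(Y) - H(X,Y)
I(X;Y) = 1.8128 + 1.6898 - 2.0956 = 1.407 bits


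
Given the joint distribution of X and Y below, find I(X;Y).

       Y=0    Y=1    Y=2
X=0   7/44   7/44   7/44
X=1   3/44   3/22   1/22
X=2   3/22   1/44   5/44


H(X) = 1.5205, H(Y) = 1.5820, H(X,Y) = 2.9972
I(X;Y) = H(X) + H(Y) - H(X,Y) = 0.1054 bits


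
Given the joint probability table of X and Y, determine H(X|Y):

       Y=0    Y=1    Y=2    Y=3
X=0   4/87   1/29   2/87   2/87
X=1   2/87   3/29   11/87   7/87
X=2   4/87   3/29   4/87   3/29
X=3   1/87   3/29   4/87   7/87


H(X|Y) = Σ_y p(y) H(X|Y=y)
  p(Y=0) = 11/87, H(X|Y=0) = 1.8231
  p(Y=1) = 10/29, H(X|Y=1) = 1.8955
  p(Y=2) = 7/29, H(X|Y=2) = 1.7231
  p(Y=3) = 25/87, H(X|Y=3) = 1.8506
H(X|Y) = 0.1264×1.8231 + 0.3448×1.8955 + 0.2414×1.7231 + 0.2874×1.8506 = 1.8318 bits


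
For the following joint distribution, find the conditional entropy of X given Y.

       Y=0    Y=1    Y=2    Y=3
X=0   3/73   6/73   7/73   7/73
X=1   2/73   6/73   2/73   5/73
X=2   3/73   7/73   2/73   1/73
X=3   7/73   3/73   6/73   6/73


H(X|Y) = Σ_y p(y) H(X|Y=y)
  p(Y=0) = 15/73, H(X|Y=0) = 1.8295
  p(Y=1) = 22/73, H(X|Y=1) = 1.9401
  p(Y=2) = 17/73, H(X|Y=2) = 1.7839
  p(Y=3) = 19/73, H(X|Y=3) = 1.7863
H(X|Y) = 0.2055×1.8295 + 0.3014×1.9401 + 0.2329×1.7839 + 0.2603×1.7863 = 1.8409 bits


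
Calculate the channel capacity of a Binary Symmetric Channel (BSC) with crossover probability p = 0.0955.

For BSC with error probability p:
C = 1 - H(p) where H(p) is binary entropy
H(0.0955) = -0.0955 × log₂(0.0955) - 0.9045 × log₂(0.9045)
H(p) = 0.4546
C = 1 - 0.4546 = 0.5454 bits/use


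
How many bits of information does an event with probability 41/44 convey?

Information content I(x) = -log₂(p(x))
I = -log₂(41/44) = -log₂(0.9318)
I = 0.1019 bits


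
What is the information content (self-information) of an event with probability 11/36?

Information content I(x) = -log₂(p(x))
I = -log₂(11/36) = -log₂(0.3056)
I = 1.7105 bits


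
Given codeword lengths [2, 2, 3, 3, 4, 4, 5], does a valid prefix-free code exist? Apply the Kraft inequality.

Kraft inequality: Σ 2^(-l_i) ≤ 1 for prefix-free code
Calculating: 2^(-2) + 2^(-2) + 2^(-3) + 2^(-3) + 2^(-4) + 2^(-4) + 2^(-5)
= 0.25 + 0.25 + 0.125 + 0.125 + 0.0625 + 0.0625 + 0.03125
= 0.9062
Since 0.9062 ≤ 1, prefix-free code exists


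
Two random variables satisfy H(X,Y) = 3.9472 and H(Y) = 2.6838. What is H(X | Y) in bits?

Chain rule: H(X,Y) = H(X|Y) + H(Y)
H(X|Y) = H(X,Y) - H(Y) = 3.9472 - 2.6838 = 1.2634 bits


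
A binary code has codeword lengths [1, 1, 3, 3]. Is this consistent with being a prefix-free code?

Kraft inequality: Σ 2^(-l_i) ≤ 1 for prefix-free code
Calculating: 2^(-1) + 2^(-1) + 2^(-3) + 2^(-3)
= 0.5 + 0.5 + 0.125 + 0.125
= 1.2500
Since 1.2500 > 1, prefix-free code does not exist


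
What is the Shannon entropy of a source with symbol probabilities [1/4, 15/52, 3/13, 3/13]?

H(X) = -Σ p(x) log₂ p(x)
  -1/4 × log₂(1/4) = 0.5000
  -15/52 × log₂(15/52) = 0.5174
  -3/13 × log₂(3/13) = 0.4882
  -3/13 × log₂(3/13) = 0.4882
H(X) = 1.9937 bits


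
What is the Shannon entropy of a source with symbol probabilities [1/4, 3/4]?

H(X) = -Σ p(x) log₂ p(x)
  -1/4 × log₂(1/4) = 0.5000
  -3/4 × log₂(3/4) = 0.3113
H(X) = 0.8113 bits


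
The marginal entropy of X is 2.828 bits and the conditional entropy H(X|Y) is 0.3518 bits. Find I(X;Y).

I(X;Y) = H(X) - H(X|Y)
I(X;Y) = 2.828 - 0.3518 = 2.4762 bits


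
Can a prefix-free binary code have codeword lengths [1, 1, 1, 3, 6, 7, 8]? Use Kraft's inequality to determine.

Kraft inequality: Σ 2^(-l_i) ≤ 1 for prefix-free code
Calculating: 2^(-1) + 2^(-1) + 2^(-1) + 2^(-3) + 2^(-6) + 2^(-7) + 2^(-8)
= 0.5 + 0.5 + 0.5 + 0.125 + 0.015625 + 0.0078125 + 0.00390625
= 1.6523
Since 1.6523 > 1, prefix-free code does not exist


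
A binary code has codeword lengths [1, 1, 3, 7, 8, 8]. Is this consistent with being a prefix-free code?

Kraft inequality: Σ 2^(-l_i) ≤ 1 for prefix-free code
Calculating: 2^(-1) + 2^(-1) + 2^(-3) + 2^(-7) + 2^(-8) + 2^(-8)
= 0.5 + 0.5 + 0.125 + 0.0078125 + 0.00390625 + 0.00390625
= 1.1406
Since 1.1406 > 1, prefix-free code does not exist


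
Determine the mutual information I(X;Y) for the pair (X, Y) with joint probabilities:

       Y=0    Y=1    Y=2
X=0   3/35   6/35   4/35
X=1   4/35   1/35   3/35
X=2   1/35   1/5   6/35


H(X) = 1.5462, H(Y) = 1.5462, H(X,Y) = 2.9527
I(X;Y) = H(X) + H(Y) - H(X,Y) = 0.1397 bits


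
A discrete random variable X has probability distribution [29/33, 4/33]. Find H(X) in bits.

H(X) = -Σ p(x) log₂ p(x)
  -29/33 × log₂(29/33) = 0.1638
  -4/33 × log₂(4/33) = 0.3690
H(X) = 0.5328 bits


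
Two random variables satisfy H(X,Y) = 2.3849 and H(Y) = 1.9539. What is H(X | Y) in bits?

Chain rule: H(X,Y) = H(X|Y) + H(Y)
H(X|Y) = H(X,Y) - H(Y) = 2.3849 - 1.9539 = 0.431 bits


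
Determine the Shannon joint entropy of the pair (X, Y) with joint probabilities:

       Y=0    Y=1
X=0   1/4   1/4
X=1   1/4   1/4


H(X,Y) = -Σ p(x,y) log₂ p(x,y)
  p(0,0)=1/4: -0.2500 × log₂(0.2500) = 0.5000
  p(0,1)=1/4: -0.2500 × log₂(0.2500) = 0.5000
  p(1,0)=1/4: -0.2500 × log₂(0.2500) = 0.5000
  p(1,1)=1/4: -0.2500 × log₂(0.2500) = 0.5000
H(X,Y) = 2.0000 bits


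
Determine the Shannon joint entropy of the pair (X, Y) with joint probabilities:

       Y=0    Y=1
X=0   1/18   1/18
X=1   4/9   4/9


H(X,Y) = -Σ p(x,y) log₂ p(x,y)
  p(0,0)=1/18: -0.0556 × log₂(0.0556) = 0.2317
  p(0,1)=1/18: -0.0556 × log₂(0.0556) = 0.2317
  p(1,0)=4/9: -0.4444 × log₂(0.4444) = 0.5200
  p(1,1)=4/9: -0.4444 × log₂(0.4444) = 0.5200
H(X,Y) = 1.5033 bits


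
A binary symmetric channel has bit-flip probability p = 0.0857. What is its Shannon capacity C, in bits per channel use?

For BSC with error probability p:
C = 1 - H(p) where H(p) is binary entropy
H(0.0857) = -0.0857 × log₂(0.0857) - 0.9143 × log₂(0.9143)
H(p) = 0.4220
C = 1 - 0.4220 = 0.5780 bits/use


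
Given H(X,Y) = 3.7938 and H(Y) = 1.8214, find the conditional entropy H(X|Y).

Chain rule: H(X,Y) = H(X|Y) + H(Y)
H(X|Y) = H(X,Y) - H(Y) = 3.7938 - 1.8214 = 1.9724 bits


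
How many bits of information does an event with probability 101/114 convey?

Information content I(x) = -log₂(p(x))
I = -log₂(101/114) = -log₂(0.8860)
I = 0.1747 bits


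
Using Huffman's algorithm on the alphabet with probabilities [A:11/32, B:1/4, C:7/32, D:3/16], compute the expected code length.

Huffman tree construction:
Combine smallest probabilities repeatedly
Resulting codes:
  A: 11 (length 2)
  B: 10 (length 2)
  C: 01 (length 2)
  D: 00 (length 2)
Average length = Σ p(s) × length(s) = 2.0000 bits


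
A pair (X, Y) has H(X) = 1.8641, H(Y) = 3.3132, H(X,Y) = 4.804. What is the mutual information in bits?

I(X;Y) = H(X) + H(Y) - H(X,Y)
I(X;Y) = 1.8641 + 3.3132 - 4.804 = 0.3733 bits


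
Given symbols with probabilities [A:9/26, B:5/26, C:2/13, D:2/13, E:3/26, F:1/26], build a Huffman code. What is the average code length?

Huffman tree construction:
Combine smallest probabilities repeatedly
Resulting codes:
  A: 11 (length 2)
  B: 01 (length 2)
  C: 100 (length 3)
  D: 101 (length 3)
  E: 001 (length 3)
  F: 000 (length 3)
Average length = Σ p(s) × length(s) = 2.4615 bits


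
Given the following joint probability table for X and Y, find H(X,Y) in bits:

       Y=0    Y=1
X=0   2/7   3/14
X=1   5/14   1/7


H(X,Y) = -Σ p(x,y) log₂ p(x,y)
  p(0,0)=2/7: -0.2857 × log₂(0.2857) = 0.5164
  p(0,1)=3/14: -0.2143 × log₂(0.2143) = 0.4762
  p(1,0)=5/14: -0.3571 × log₂(0.3571) = 0.5305
  p(1,1)=1/7: -0.1429 × log₂(0.1429) = 0.4011
H(X,Y) = 1.9242 bits


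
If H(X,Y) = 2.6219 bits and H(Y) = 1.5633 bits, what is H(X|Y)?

Chain rule: H(X,Y) = H(X|Y) + H(Y)
H(X|Y) = H(X,Y) - H(Y) = 2.6219 - 1.5633 = 1.0586 bits


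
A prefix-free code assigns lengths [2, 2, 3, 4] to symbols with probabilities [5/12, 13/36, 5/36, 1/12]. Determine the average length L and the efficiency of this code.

Average length L = Σ p_i × l_i = 2.3056 bits
Entropy H = 1.7512 bits
Efficiency η = H/L × 100% = 75.96%


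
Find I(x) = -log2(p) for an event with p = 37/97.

Information content I(x) = -log₂(p(x))
I = -log₂(37/97) = -log₂(0.3814)
I = 1.3905 bits


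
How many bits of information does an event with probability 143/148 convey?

Information content I(x) = -log₂(p(x))
I = -log₂(143/148) = -log₂(0.9662)
I = 0.0496 bits


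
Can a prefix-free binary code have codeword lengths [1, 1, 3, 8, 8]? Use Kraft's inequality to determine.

Kraft inequality: Σ 2^(-l_i) ≤ 1 for prefix-free code
Calculating: 2^(-1) + 2^(-1) + 2^(-3) + 2^(-8) + 2^(-8)
= 0.5 + 0.5 + 0.125 + 0.00390625 + 0.00390625
= 1.1328
Since 1.1328 > 1, prefix-free code does not exist


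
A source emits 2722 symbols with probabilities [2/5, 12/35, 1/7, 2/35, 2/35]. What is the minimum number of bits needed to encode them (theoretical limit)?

Entropy H = 1.9312 bits/symbol
Minimum bits = H × n = 1.9312 × 2722
= 5256.78 bits


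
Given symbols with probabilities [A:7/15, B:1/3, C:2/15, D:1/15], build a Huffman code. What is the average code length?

Huffman tree construction:
Combine smallest probabilities repeatedly
Resulting codes:
  A: 0 (length 1)
  B: 11 (length 2)
  C: 101 (length 3)
  D: 100 (length 3)
Average length = Σ p(s) × length(s) = 1.7333 bits


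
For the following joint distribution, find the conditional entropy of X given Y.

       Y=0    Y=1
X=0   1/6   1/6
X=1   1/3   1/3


H(X|Y) = Σ_y p(y) H(X|Y=y)
  p(Y=0) = 1/2, H(X|Y=0) = 0.9183
  p(Y=1) = 1/2, H(X|Y=1) = 0.9183
H(X|Y) = 0.5000×0.9183 + 0.5000×0.9183 = 0.9183 bits


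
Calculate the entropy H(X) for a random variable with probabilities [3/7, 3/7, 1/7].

H(X) = -Σ p(x) log₂ p(x)
  -3/7 × log₂(3/7) = 0.5239
  -3/7 × log₂(3/7) = 0.5239
  -1/7 × log₂(1/7) = 0.4011
H(X) = 1.4488 bits


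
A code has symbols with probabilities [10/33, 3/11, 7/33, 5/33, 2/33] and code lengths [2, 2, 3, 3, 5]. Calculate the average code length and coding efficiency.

Average length L = Σ p_i × l_i = 2.5455 bits
Entropy H = 2.1653 bits
Efficiency η = H/L × 100% = 85.07%


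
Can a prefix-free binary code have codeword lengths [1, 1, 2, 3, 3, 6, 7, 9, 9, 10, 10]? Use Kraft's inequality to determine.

Kraft inequality: Σ 2^(-l_i) ≤ 1 for prefix-free code
Calculating: 2^(-1) + 2^(-1) + 2^(-2) + 2^(-3) + 2^(-3) + 2^(-6) + 2^(-7) + 2^(-9) + 2^(-9) + 2^(-10) + 2^(-10)
= 0.5 + 0.5 + 0.25 + 0.125 + 0.125 + 0.015625 + 0.0078125 + 0.001953125 + 0.001953125 + 0.0009765625 + 0.0009765625
= 1.5293
Since 1.5293 > 1, prefix-free code does not exist


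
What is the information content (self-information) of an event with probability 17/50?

Information content I(x) = -log₂(p(x))
I = -log₂(17/50) = -log₂(0.3400)
I = 1.5564 bits


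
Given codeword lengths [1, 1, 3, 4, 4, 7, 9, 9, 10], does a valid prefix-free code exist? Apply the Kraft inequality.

Kraft inequality: Σ 2^(-l_i) ≤ 1 for prefix-free code
Calculating: 2^(-1) + 2^(-1) + 2^(-3) + 2^(-4) + 2^(-4) + 2^(-7) + 2^(-9) + 2^(-9) + 2^(-10)
= 0.5 + 0.5 + 0.125 + 0.0625 + 0.0625 + 0.0078125 + 0.001953125 + 0.001953125 + 0.0009765625
= 1.2627
Since 1.2627 > 1, prefix-free code does not exist


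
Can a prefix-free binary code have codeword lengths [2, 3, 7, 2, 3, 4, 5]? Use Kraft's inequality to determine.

Kraft inequality: Σ 2^(-l_i) ≤ 1 for prefix-free code
Calculating: 2^(-2) + 2^(-3) + 2^(-7) + 2^(-2) + 2^(-3) + 2^(-4) + 2^(-5)
= 0.25 + 0.125 + 0.0078125 + 0.25 + 0.125 + 0.0625 + 0.03125
= 0.8516
Since 0.8516 ≤ 1, prefix-free code exists


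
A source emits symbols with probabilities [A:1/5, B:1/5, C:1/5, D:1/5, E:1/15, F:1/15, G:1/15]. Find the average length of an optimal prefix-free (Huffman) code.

Huffman tree construction:
Combine smallest probabilities repeatedly
Resulting codes:
  A: 110 (length 3)
  B: 111 (length 3)
  C: 00 (length 2)
  D: 01 (length 2)
  E: 1010 (length 4)
  F: 1011 (length 4)
  G: 100 (length 3)
Average length = Σ p(s) × length(s) = 2.7333 bits


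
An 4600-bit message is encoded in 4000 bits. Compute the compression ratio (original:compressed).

Compression ratio = Original / Compressed
= 4600 / 4000 = 1.15:1


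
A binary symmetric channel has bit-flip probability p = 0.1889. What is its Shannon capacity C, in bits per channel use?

For BSC with error probability p:
C = 1 - H(p) where H(p) is binary entropy
H(0.1889) = -0.1889 × log₂(0.1889) - 0.8111 × log₂(0.8111)
H(p) = 0.6992
C = 1 - 0.6992 = 0.3008 bits/use


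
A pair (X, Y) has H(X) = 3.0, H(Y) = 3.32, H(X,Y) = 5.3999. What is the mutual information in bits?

I(X;Y) = H(X) + H(Y) - H(X,Y)
I(X;Y) = 3.0 + 3.32 - 5.3999 = 0.9201 bits


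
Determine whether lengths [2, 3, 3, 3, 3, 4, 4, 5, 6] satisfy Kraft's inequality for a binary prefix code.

Kraft inequality: Σ 2^(-l_i) ≤ 1 for prefix-free code
Calculating: 2^(-2) + 2^(-3) + 2^(-3) + 2^(-3) + 2^(-3) + 2^(-4) + 2^(-4) + 2^(-5) + 2^(-6)
= 0.25 + 0.125 + 0.125 + 0.125 + 0.125 + 0.0625 + 0.0625 + 0.03125 + 0.015625
= 0.9219
Since 0.9219 ≤ 1, prefix-free code exists


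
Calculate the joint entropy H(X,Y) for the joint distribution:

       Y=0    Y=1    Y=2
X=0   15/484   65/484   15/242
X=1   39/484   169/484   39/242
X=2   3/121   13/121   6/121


H(X,Y) = -Σ p(x,y) log₂ p(x,y)
  p(0,0)=15/484: -0.0310 × log₂(0.0310) = 0.1553
  p(0,1)=65/484: -0.1343 × log₂(0.1343) = 0.3890
  p(0,2)=15/242: -0.0620 × log₂(0.0620) = 0.2487
  p(1,0)=39/484: -0.0806 × log₂(0.0806) = 0.2928
  p(1,1)=169/484: -0.3492 × log₂(0.3492) = 0.5300
  p(1,2)=39/242: -0.1612 × log₂(0.1612) = 0.4244
  p(2,0)=3/121: -0.0248 × log₂(0.0248) = 0.1322
  p(2,1)=13/121: -0.1074 × log₂(0.1074) = 0.3458
  p(2,2)=6/121: -0.0496 × log₂(0.0496) = 0.2149
H(X,Y) = 2.7331 bits


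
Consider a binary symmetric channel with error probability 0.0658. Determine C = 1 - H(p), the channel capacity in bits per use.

For BSC with error probability p:
C = 1 - H(p) where H(p) is binary entropy
H(0.0658) = -0.0658 × log₂(0.0658) - 0.9342 × log₂(0.9342)
H(p) = 0.3501
C = 1 - 0.3501 = 0.6499 bits/use


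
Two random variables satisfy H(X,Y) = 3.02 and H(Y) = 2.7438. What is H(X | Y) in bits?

Chain rule: H(X,Y) = H(X|Y) + H(Y)
H(X|Y) = H(X,Y) - H(Y) = 3.02 - 2.7438 = 0.2762 bits


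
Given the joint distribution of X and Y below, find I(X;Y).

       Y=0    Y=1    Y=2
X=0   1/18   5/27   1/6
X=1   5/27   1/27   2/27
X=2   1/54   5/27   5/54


H(X) = 1.5677, H(Y) = 1.5610, H(X,Y) = 2.8928
I(X;Y) = H(X) + H(Y) - H(X,Y) = 0.2359 bits


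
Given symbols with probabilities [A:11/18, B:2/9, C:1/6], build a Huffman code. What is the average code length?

Huffman tree construction:
Combine smallest probabilities repeatedly
Resulting codes:
  A: 1 (length 1)
  B: 01 (length 2)
  C: 00 (length 2)
Average length = Σ p(s) × length(s) = 1.3889 bits


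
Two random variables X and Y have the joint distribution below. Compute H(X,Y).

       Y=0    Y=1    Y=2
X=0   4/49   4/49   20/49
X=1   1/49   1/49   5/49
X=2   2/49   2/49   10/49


H(X,Y) = -Σ p(x,y) log₂ p(x,y)
  p(0,0)=4/49: -0.0816 × log₂(0.0816) = 0.2951
  p(0,1)=4/49: -0.0816 × log₂(0.0816) = 0.2951
  p(0,2)=20/49: -0.4082 × log₂(0.4082) = 0.5277
  p(1,0)=1/49: -0.0204 × log₂(0.0204) = 0.1146
  p(1,1)=1/49: -0.0204 × log₂(0.0204) = 0.1146
  p(1,2)=5/49: -0.1020 × log₂(0.1020) = 0.3360
  p(2,0)=2/49: -0.0408 × log₂(0.0408) = 0.1884
  p(2,1)=2/49: -0.0408 × log₂(0.0408) = 0.1884
  p(2,2)=10/49: -0.2041 × log₂(0.2041) = 0.4679
H(X,Y) = 2.5276 bits


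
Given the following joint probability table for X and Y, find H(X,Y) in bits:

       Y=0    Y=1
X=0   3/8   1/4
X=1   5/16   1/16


H(X,Y) = -Σ p(x,y) log₂ p(x,y)
  p(0,0)=3/8: -0.3750 × log₂(0.3750) = 0.5306
  p(0,1)=1/4: -0.2500 × log₂(0.2500) = 0.5000
  p(1,0)=5/16: -0.3125 × log₂(0.3125) = 0.5244
  p(1,1)=1/16: -0.0625 × log₂(0.0625) = 0.2500
H(X,Y) = 1.8050 bits


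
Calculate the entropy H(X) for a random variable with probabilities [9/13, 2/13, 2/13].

H(X) = -Σ p(x) log₂ p(x)
  -9/13 × log₂(9/13) = 0.3673
  -2/13 × log₂(2/13) = 0.4155
  -2/13 × log₂(2/13) = 0.4155
H(X) = 1.1982 bits


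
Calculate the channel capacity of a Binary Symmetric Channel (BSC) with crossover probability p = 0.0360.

For BSC with error probability p:
C = 1 - H(p) where H(p) is binary entropy
H(0.0360) = -0.0360 × log₂(0.0360) - 0.9640 × log₂(0.9640)
H(p) = 0.2236
C = 1 - 0.2236 = 0.7764 bits/use


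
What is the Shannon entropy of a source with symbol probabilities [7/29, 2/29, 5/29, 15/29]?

H(X) = -Σ p(x) log₂ p(x)
  -7/29 × log₂(7/29) = 0.4950
  -2/29 × log₂(2/29) = 0.2661
  -5/29 × log₂(5/29) = 0.4373
  -15/29 × log₂(15/29) = 0.4919
H(X) = 1.6902 bits


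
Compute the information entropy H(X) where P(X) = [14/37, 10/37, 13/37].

H(X) = -Σ p(x) log₂ p(x)
  -14/37 × log₂(14/37) = 0.5305
  -10/37 × log₂(10/37) = 0.5101
  -13/37 × log₂(13/37) = 0.5302
H(X) = 1.5709 bits


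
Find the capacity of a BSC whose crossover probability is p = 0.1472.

For BSC with error probability p:
C = 1 - H(p) where H(p) is binary entropy
H(0.1472) = -0.1472 × log₂(0.1472) - 0.8528 × log₂(0.8528)
H(p) = 0.6028
C = 1 - 0.6028 = 0.3972 bits/use


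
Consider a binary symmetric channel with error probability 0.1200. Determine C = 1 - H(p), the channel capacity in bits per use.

For BSC with error probability p:
C = 1 - H(p) where H(p) is binary entropy
H(0.1200) = -0.1200 × log₂(0.1200) - 0.8800 × log₂(0.8800)
H(p) = 0.5294
C = 1 - 0.5294 = 0.4706 bits/use


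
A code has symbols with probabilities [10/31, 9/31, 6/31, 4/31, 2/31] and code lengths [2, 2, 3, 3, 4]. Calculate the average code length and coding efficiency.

Average length L = Σ p_i × l_i = 2.4516 bits
Entropy H = 2.1394 bits
Efficiency η = H/L × 100% = 87.27%


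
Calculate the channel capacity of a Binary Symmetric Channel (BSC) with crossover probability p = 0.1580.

For BSC with error probability p:
C = 1 - H(p) where H(p) is binary entropy
H(0.1580) = -0.1580 × log₂(0.1580) - 0.8420 × log₂(0.8420)
H(p) = 0.6295
C = 1 - 0.6295 = 0.3705 bits/use


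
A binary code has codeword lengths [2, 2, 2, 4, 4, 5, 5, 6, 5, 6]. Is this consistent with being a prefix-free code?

Kraft inequality: Σ 2^(-l_i) ≤ 1 for prefix-free code
Calculating: 2^(-2) + 2^(-2) + 2^(-2) + 2^(-4) + 2^(-4) + 2^(-5) + 2^(-5) + 2^(-6) + 2^(-5) + 2^(-6)
= 0.25 + 0.25 + 0.25 + 0.0625 + 0.0625 + 0.03125 + 0.03125 + 0.015625 + 0.03125 + 0.015625
= 1.0000
Since 1.0000 ≤ 1, prefix-free code exists


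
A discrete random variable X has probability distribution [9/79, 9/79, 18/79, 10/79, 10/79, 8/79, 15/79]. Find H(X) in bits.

H(X) = -Σ p(x) log₂ p(x)
  -9/79 × log₂(9/79) = 0.3570
  -9/79 × log₂(9/79) = 0.3570
  -18/79 × log₂(18/79) = 0.4862
  -10/79 × log₂(10/79) = 0.3774
  -10/79 × log₂(10/79) = 0.3774
  -8/79 × log₂(8/79) = 0.3346
  -15/79 × log₂(15/79) = 0.4551
H(X) = 2.7448 bits


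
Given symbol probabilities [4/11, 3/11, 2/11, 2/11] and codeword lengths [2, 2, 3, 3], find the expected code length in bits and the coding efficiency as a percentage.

Average length L = Σ p_i × l_i = 2.3636 bits
Entropy H = 1.9363 bits
Efficiency η = H/L × 100% = 81.92%


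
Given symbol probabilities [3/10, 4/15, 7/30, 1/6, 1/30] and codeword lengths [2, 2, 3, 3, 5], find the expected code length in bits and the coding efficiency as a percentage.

Average length L = Σ p_i × l_i = 2.5000 bits
Entropy H = 2.1139 bits
Efficiency η = H/L × 100% = 84.56%


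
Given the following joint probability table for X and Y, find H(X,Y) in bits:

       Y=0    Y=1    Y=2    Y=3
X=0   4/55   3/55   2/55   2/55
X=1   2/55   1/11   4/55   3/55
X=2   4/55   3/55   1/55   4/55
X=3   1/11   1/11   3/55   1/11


H(X,Y) = -Σ p(x,y) log₂ p(x,y)
  p(0,0)=4/55: -0.0727 × log₂(0.0727) = 0.2750
  p(0,1)=3/55: -0.0545 × log₂(0.0545) = 0.2289
  p(0,2)=2/55: -0.0364 × log₂(0.0364) = 0.1739
  p(0,3)=2/55: -0.0364 × log₂(0.0364) = 0.1739
  p(1,0)=2/55: -0.0364 × log₂(0.0364) = 0.1739
  p(1,1)=1/11: -0.0909 × log₂(0.0909) = 0.3145
  p(1,2)=4/55: -0.0727 × log₂(0.0727) = 0.2750
  p(1,3)=3/55: -0.0545 × log₂(0.0545) = 0.2289
  p(2,0)=4/55: -0.0727 × log₂(0.0727) = 0.2750
  p(2,1)=3/55: -0.0545 × log₂(0.0545) = 0.2289
  p(2,2)=1/55: -0.0182 × log₂(0.0182) = 0.1051
  p(2,3)=4/55: -0.0727 × log₂(0.0727) = 0.2750
  p(3,0)=1/11: -0.0909 × log₂(0.0909) = 0.3145
  p(3,1)=1/11: -0.0909 × log₂(0.0909) = 0.3145
  p(3,2)=3/55: -0.0545 × log₂(0.0545) = 0.2289
  p(3,3)=1/11: -0.0909 × log₂(0.0909) = 0.3145
H(X,Y) = 3.9003 bits


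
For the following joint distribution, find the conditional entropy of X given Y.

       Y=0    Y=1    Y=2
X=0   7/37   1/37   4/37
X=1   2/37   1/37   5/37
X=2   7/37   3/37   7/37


H(X|Y) = Σ_y p(y) H(X|Y=y)
  p(Y=0) = 16/37, H(X|Y=0) = 1.4186
  p(Y=1) = 5/37, H(X|Y=1) = 1.3710
  p(Y=2) = 16/37, H(X|Y=2) = 1.5462
H(X|Y) = 0.4324×1.4186 + 0.1351×1.3710 + 0.4324×1.5462 = 1.4673 bits


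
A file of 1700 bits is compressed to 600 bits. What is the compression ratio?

Compression ratio = Original / Compressed
= 1700 / 600 = 2.83:1


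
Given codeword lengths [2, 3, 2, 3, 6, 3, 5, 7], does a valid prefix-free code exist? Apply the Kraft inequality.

Kraft inequality: Σ 2^(-l_i) ≤ 1 for prefix-free code
Calculating: 2^(-2) + 2^(-3) + 2^(-2) + 2^(-3) + 2^(-6) + 2^(-3) + 2^(-5) + 2^(-7)
= 0.25 + 0.125 + 0.25 + 0.125 + 0.015625 + 0.125 + 0.03125 + 0.0078125
= 0.9297
Since 0.9297 ≤ 1, prefix-free code exists


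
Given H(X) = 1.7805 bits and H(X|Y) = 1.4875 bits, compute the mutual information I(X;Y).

I(X;Y) = H(X) - H(X|Y)
I(X;Y) = 1.7805 - 1.4875 = 0.293 bits


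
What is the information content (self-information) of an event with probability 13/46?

Information content I(x) = -log₂(p(x))
I = -log₂(13/46) = -log₂(0.2826)
I = 1.8231 bits


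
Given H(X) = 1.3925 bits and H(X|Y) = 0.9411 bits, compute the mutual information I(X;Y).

I(X;Y) = H(X) - H(X|Y)
I(X;Y) = 1.3925 - 0.9411 = 0.4514 bits


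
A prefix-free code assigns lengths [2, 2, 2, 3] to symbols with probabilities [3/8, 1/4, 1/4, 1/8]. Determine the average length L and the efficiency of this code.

Average length L = Σ p_i × l_i = 2.1250 bits
Entropy H = 1.9056 bits
Efficiency η = H/L × 100% = 89.68%


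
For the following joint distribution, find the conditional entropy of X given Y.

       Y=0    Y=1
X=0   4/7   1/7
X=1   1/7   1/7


H(X|Y) = Σ_y p(y) H(X|Y=y)
  p(Y=0) = 5/7, H(X|Y=0) = 0.7219
  p(Y=1) = 2/7, H(X|Y=1) = 1.0000
H(X|Y) = 0.7143×0.7219 + 0.2857×1.0000 = 0.8014 bits


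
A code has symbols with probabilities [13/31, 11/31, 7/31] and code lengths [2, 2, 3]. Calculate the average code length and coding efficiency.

Average length L = Σ p_i × l_i = 2.2258 bits
Entropy H = 1.5409 bits
Efficiency η = H/L × 100% = 69.23%


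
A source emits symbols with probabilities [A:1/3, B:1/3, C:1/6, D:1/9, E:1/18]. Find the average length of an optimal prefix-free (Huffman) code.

Huffman tree construction:
Combine smallest probabilities repeatedly
Resulting codes:
  A: 10 (length 2)
  B: 11 (length 2)
  C: 00 (length 2)
  D: 011 (length 3)
  E: 010 (length 3)
Average length = Σ p(s) × length(s) = 2.1667 bits


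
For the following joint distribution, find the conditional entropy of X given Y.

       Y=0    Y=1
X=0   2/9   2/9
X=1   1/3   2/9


H(X|Y) = Σ_y p(y) H(X|Y=y)
  p(Y=0) = 5/9, H(X|Y=0) = 0.9710
  p(Y=1) = 4/9, H(X|Y=1) = 1.0000
H(X|Y) = 0.5556×0.9710 + 0.4444×1.0000 = 0.9839 bits


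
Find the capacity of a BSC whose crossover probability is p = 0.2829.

For BSC with error probability p:
C = 1 - H(p) where H(p) is binary entropy
H(0.2829) = -0.2829 × log₂(0.2829) - 0.7171 × log₂(0.7171)
H(p) = 0.8594
C = 1 - 0.8594 = 0.1406 bits/use


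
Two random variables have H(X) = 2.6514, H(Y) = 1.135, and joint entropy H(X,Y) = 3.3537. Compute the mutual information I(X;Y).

I(X;Y) = H(X) + H(Y) - H(X,Y)
I(X;Y) = 2.6514 + 1.135 - 3.3537 = 0.4327 bits


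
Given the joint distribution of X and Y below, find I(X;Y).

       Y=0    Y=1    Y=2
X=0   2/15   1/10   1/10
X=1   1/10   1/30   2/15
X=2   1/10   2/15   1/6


H(X) = 1.5656, H(Y) = 1.5656, H(X,Y) = 3.0859
I(X;Y) = H(X) + H(Y) - H(X,Y) = 0.0453 bits
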